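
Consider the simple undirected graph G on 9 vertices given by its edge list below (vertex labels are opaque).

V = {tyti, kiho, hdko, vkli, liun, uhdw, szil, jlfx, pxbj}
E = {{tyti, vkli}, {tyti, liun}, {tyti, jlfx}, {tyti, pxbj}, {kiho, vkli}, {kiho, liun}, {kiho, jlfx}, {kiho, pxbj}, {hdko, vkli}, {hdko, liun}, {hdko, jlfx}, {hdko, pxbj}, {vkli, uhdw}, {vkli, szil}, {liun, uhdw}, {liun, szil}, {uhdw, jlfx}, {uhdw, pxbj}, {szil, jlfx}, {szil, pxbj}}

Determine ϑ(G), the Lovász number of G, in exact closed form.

N(vkli) = {tyti, kiho, hdko, uhdw, szil}, |N(vkli)| = 5.
deg(hdko) = 4; N(hdko) = {vkli, liun, jlfx, pxbj}.
N(kiho) = {vkli, liun, jlfx, pxbj}, |N(kiho)| = 4.
deg(uhdw) = 4; N(uhdw) = {vkli, liun, jlfx, pxbj}.
Complete 2-partite, parts [5, 4]: perfect, ϑ = α = 5.
≈ 5.00000 (to 5 d.p.).
α=5, χ(Ḡ)=5; ϑ=5 lies between (collapsed).

5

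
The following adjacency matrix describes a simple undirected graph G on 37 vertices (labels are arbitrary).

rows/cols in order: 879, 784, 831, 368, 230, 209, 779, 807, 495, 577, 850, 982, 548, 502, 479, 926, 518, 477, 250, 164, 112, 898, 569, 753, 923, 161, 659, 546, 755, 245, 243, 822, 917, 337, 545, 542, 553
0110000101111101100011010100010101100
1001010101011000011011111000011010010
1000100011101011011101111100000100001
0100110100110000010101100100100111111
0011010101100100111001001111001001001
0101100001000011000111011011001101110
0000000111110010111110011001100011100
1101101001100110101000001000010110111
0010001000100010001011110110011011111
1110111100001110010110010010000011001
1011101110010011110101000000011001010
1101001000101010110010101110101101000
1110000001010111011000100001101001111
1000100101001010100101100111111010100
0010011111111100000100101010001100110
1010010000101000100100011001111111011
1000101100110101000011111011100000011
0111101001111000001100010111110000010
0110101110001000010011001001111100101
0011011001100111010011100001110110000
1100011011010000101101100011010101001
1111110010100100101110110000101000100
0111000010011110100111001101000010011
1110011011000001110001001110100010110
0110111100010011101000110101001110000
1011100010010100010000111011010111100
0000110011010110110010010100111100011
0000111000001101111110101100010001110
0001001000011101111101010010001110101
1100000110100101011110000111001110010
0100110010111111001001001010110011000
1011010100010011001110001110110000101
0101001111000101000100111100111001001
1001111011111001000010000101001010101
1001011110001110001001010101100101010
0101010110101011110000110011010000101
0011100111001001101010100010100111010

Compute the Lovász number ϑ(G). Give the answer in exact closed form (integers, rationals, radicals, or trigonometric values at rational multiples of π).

sqrt(37)

deg(495) = 18; N(495) = {831, 779, 850, 479, 250, 112, 898, 569, 753, 161, 659, 245, 243, 917, 337, 545, 542, 553}.
Vertex 926 has 18 neighbors: 879, 831, 209, 850, 548, 518, 164, 753, 923, 546, 755, 245, 243, 822, 917, 337, 542, 553.
N(779) = {807, 495, 577, 850, 982, 479, 518, 477, 250, 164, 112, 753, 923, 546, 755, 917, 337, 545}, |N(779)| = 18.
deg(822) = 18; N(822) = {879, 831, 368, 209, 807, 982, 479, 926, 250, 164, 112, 923, 161, 659, 755, 245, 545, 553}.
18-regular, N=37; strongly regular (37,18,8,9).
A has 3 distinct eigenvalues ≈ [18.0, 2.541, -3.541].
−37·(-sqrt(37)/2 - 1/2) / ((18)−(-sqrt(37)/2 - 1/2)) = sqrt(37) = ϑ(G).
= 6.08276253… (decimal).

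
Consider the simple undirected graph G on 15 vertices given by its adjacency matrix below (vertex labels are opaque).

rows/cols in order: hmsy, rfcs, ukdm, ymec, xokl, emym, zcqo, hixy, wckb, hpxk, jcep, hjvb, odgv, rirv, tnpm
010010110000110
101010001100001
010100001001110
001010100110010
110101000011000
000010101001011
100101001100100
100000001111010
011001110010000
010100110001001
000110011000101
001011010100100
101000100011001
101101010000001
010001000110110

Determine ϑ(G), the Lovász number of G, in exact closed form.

deg(zcqo) = 6; N(zcqo) = {hmsy, ymec, emym, wckb, hpxk, odgv}.
N(ukdm) = {rfcs, ymec, wckb, hjvb, odgv, rirv}, |N(ukdm)| = 6.
N(tnpm) = {rfcs, emym, hpxk, jcep, odgv, rirv}, |N(tnpm)| = 6.
deg(hpxk) = 6; N(hpxk) = {rfcs, ymec, zcqo, hixy, hjvb, tnpm}.
G on 15 vertices is 6-regular; Kneser K(6,2) on C(6,2)=15 vertices.
spec(A) ≈ [6.0, 1.0, -3.0] (distinct, 5 d.p.).
Lovász (edge-transitive): ϑ = −15·(-3)/((6)−(-3)) = 5.
Numerically 5.0000.

5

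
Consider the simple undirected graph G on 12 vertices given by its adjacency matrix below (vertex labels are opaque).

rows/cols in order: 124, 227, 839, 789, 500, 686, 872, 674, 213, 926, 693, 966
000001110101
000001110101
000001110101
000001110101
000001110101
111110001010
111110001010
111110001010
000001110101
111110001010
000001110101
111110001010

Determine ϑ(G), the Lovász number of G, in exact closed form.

7

Vertex 686 has 7 neighbors: 124, 227, 839, 789, 500, 213, 693.
deg(872) = 7; N(872) = {124, 227, 839, 789, 500, 213, 693}.
N(674) = {124, 227, 839, 789, 500, 213, 693}, |N(674)| = 7.
deg(500) = 5; N(500) = {686, 872, 674, 926, 966}.
G = K_{7,5}: α = 7 = χ(Ḡ), so ϑ = 7.
Numerically 7.000000000.
Lovász sandwich 7 ≤ 7 ≤ 7: collapsed.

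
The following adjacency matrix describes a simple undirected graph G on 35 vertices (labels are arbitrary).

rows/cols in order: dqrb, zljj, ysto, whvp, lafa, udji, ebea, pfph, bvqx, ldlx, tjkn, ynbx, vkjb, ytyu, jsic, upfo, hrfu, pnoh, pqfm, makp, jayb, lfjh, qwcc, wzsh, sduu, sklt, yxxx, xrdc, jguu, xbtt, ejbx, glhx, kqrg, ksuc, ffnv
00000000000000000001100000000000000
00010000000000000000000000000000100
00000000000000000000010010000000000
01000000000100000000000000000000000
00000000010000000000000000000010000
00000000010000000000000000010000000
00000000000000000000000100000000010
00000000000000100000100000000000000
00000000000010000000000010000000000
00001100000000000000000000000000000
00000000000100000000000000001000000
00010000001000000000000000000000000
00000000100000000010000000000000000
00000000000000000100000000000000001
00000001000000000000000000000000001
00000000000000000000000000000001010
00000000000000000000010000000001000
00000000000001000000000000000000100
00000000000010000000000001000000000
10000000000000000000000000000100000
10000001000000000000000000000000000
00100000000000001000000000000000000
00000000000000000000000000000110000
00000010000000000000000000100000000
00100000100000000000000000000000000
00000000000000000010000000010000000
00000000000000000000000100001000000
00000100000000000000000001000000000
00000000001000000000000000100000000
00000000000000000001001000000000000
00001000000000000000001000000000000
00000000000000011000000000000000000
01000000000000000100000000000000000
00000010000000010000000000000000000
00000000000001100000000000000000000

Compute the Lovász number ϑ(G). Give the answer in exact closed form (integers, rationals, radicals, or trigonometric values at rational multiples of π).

35*cos(pi/35)/(cos(pi/35) + 1)

Vertex wzsh has 2 neighbors: ebea, yxxx.
N(makp) = {dqrb, xbtt}, |N(makp)| = 2.
N(vkjb) = {bvqx, pqfm}, |N(vkjb)| = 2.
N(kqrg) = {zljj, pnoh}, |N(kqrg)| = 2.
Every vertex has degree 2 (N=35); the odd cycle C_{35}.
spec(A) ≈ [2.0, 1.968, 1.872, 1.717, 1.506, 1.247, 0.948, 0.618, 0.268, -0.09, -0.445, -0.786, -1.102, -1.382, -1.618, -1.802, -1.928, -1.992] (distinct, 3 d.p.).
Lovász: ϑ = −35(-2*cos(pi/35))/(2+-(-1)*2*cos(pi/35)) = 35*cos(pi/35)/(cos(pi/35) + 1).
= 17.46470403… (decimal).
Check 17 ≤ 35*cos(pi/35)/(cos(pi/35) + 1) ≤ 18: both strict.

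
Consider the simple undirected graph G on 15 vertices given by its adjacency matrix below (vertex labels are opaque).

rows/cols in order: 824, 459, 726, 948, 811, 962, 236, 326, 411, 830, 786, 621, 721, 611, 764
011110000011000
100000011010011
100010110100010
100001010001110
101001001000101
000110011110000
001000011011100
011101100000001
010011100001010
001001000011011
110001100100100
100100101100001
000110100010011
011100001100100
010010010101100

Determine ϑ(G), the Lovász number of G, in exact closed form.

5

Vertex 459 has 6 neighbors: 824, 326, 411, 786, 611, 764.
deg(621) = 6; N(621) = {824, 948, 236, 411, 830, 764}.
N(811) = {824, 726, 962, 411, 721, 764}, |N(811)| = 6.
deg(764) = 6; N(764) = {459, 811, 326, 830, 621, 721}.
G on 15 vertices is 6-regular; Kneser K(6,2) on C(6,2)=15 vertices.
spec(A) ≈ [6.0, 1.0, -3.0] (distinct, 6 d.p.).
Lovász: ϑ = −15(-3)/(6+-1*(-3)) = 5.
Numerically 5.000000.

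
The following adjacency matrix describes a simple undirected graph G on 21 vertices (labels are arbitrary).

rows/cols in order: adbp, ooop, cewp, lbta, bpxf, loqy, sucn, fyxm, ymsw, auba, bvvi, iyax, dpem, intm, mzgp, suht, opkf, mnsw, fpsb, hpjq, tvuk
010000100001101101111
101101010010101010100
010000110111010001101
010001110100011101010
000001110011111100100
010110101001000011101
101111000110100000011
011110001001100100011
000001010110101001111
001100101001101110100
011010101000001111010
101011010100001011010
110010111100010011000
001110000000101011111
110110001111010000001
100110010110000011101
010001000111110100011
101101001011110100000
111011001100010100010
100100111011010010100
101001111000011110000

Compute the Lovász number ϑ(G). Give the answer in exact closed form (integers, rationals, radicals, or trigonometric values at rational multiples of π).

Vertex suht has 10 neighbors: adbp, lbta, bpxf, fyxm, auba, bvvi, opkf, mnsw, fpsb, tvuk.
Vertex sucn has 10 neighbors: adbp, cewp, lbta, bpxf, loqy, auba, bvvi, dpem, hpjq, tvuk.
deg(mnsw) = 10; N(mnsw) = {adbp, cewp, lbta, loqy, ymsw, bvvi, iyax, dpem, intm, suht}.
N(adbp) = {ooop, sucn, iyax, dpem, mzgp, suht, mnsw, fpsb, hpjq, tvuk}, |N(adbp)| = 10.
10-regular, N=21; Kneser-type, 2-subsets of [7].
spec(A) ≈ [10.0, 1.0, -4.0] (distinct, 6 d.p.).
ϑ = −N·λ_min/(λ_max−λ_min) = −21·(-4)/(10−(-4)) = 6.
≈ 6.000000000 (to 9 d.p.).

6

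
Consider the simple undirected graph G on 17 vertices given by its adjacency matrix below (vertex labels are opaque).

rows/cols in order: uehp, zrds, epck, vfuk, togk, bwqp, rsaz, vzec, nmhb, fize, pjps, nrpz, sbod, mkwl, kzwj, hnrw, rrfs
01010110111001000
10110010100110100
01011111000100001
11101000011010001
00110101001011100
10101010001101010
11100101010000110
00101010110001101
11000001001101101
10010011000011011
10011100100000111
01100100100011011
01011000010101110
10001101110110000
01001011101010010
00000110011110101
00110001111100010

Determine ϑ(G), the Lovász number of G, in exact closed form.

deg(rrfs) = 8; N(rrfs) = {epck, vfuk, vzec, nmhb, fize, pjps, nrpz, hnrw}.
deg(uehp) = 8; N(uehp) = {zrds, vfuk, bwqp, rsaz, nmhb, fize, pjps, mkwl}.
Vertex kzwj has 8 neighbors: zrds, togk, rsaz, vzec, nmhb, pjps, sbod, hnrw.
Vertex epck has 8 neighbors: zrds, vfuk, togk, bwqp, rsaz, vzec, nrpz, rrfs.
Regular of degree 8 on 17 vertices: Paley(17): SR with (k,λ,μ)=(8,3,4).
spec(A) ≈ [8.0, 1.5616, -2.5616] (distinct, 4 d.p.).
Lovász (edge-transitive): ϑ = −17·(-sqrt(17)/2 - 1/2)/((8)−(-sqrt(17)/2 - 1/2)) = sqrt(17).
= 4.123105626… (decimal).

sqrt(17)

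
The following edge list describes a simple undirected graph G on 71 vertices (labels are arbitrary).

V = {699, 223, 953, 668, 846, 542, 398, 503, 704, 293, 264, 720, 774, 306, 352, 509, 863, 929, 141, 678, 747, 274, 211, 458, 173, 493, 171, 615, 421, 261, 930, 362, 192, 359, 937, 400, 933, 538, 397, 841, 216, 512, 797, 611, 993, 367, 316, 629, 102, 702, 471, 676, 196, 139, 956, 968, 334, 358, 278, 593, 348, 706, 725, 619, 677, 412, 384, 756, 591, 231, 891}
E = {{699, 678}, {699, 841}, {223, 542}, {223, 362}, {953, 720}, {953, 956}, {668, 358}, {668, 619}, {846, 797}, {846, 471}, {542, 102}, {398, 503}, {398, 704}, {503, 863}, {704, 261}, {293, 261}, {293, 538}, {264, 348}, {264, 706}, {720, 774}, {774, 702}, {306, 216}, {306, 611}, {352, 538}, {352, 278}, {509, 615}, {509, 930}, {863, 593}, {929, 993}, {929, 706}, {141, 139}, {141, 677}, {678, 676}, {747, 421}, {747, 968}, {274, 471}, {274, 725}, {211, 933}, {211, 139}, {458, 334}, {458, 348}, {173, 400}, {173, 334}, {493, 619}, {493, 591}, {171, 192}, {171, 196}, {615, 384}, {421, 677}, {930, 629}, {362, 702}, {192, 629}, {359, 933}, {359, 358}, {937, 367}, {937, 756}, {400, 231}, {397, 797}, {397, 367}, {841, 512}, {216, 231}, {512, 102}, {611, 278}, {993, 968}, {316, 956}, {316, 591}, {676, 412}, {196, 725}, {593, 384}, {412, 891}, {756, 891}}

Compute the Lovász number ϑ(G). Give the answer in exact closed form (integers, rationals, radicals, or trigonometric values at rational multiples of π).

N(591) = {493, 316}, |N(591)| = 2.
N(706) = {264, 929}, |N(706)| = 2.
N(196) = {171, 725}, |N(196)| = 2.
N(678) = {699, 676}, |N(678)| = 2.
Regular of degree 2 on 71 vertices: a single 71-cycle (edge-transitive).
The 36 distinct eigenvalues: [2.0, 1.99217, 1.96876, 1.92993, 1.876, 1.80739, 1.72463, 1.62837, 1.51937, 1.39848, 1.26665, 1.1249, 0.97435, 0.81617, 0.6516, 0.48194, 0.3085, 0.13265, -0.04424, -0.22079, -0.3956, -0.56732, -0.7346, -0.89613, -1.05065, -1.19694, -1.33387, -1.46036, -1.57542, -1.67814, -1.76774, -1.8435, -1.90483, -1.95125, -1.98241, -1.99804].
Lovász: ϑ = −71(-2*cos(pi/71))/(2+-(-1)*2*cos(pi/71)) = 71*cos(pi/71)/(cos(pi/71) + 1).
Numerically 35.48262.
35 ≤ 71*cos(pi/71)/(cos(pi/71) + 1) ≤ 36: both strict.

71*cos(pi/71)/(cos(pi/71) + 1)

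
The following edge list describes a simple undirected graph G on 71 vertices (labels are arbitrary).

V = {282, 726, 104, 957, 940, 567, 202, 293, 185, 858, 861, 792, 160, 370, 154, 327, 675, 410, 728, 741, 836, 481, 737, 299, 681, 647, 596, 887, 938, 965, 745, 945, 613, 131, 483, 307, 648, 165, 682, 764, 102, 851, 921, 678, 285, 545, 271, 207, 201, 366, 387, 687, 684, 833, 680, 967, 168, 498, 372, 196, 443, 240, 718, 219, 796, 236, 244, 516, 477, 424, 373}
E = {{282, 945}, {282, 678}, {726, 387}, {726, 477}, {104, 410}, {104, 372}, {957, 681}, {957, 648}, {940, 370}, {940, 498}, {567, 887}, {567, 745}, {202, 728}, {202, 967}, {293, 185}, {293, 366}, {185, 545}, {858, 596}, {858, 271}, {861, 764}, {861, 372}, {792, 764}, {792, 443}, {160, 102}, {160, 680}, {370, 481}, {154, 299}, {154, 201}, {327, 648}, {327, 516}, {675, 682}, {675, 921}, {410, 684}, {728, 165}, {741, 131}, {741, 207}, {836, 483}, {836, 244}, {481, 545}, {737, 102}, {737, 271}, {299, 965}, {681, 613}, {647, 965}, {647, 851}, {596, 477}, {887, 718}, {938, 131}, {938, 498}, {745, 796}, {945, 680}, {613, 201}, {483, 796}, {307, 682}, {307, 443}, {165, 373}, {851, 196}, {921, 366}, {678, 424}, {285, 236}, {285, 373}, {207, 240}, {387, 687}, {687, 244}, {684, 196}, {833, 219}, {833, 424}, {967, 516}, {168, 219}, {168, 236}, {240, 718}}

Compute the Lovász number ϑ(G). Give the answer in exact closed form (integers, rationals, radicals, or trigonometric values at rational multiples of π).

N(424) = {678, 833}, |N(424)| = 2.
deg(387) = 2; N(387) = {726, 687}.
Vertex 861 has 2 neighbors: 764, 372.
N(131) = {741, 938}, |N(131)| = 2.
71-vertex 2-regular graph: connected 2-regular on 71 ⇒ C_{71}.
spec(A) ≈ [2.0, 1.992, 1.969, 1.93, 1.876, 1.807, 1.725, 1.628, 1.519, 1.398, 1.267, 1.125, 0.974, 0.816, 0.652, 0.482, 0.308, 0.133, -0.044, -0.221, -0.396, -0.567, -0.735, -0.896, -1.051, -1.197, -1.334, -1.46, -1.575, -1.678, -1.768, -1.843, -1.905, -1.951, -1.982, -1.998] (distinct, 3 d.p.).
Lovász: ϑ = −71(-2*cos(pi/71))/(2+-(-1)*2*cos(pi/71)) = 71*cos(pi/71)/(cos(pi/71) + 1).
≈ 35.48262 (to 5 d.p.).
α=35, χ(Ḡ)=36; ϑ=71*cos(pi/71)/(cos(pi/71) + 1) lies between (both strict).

71*cos(pi/71)/(cos(pi/71) + 1)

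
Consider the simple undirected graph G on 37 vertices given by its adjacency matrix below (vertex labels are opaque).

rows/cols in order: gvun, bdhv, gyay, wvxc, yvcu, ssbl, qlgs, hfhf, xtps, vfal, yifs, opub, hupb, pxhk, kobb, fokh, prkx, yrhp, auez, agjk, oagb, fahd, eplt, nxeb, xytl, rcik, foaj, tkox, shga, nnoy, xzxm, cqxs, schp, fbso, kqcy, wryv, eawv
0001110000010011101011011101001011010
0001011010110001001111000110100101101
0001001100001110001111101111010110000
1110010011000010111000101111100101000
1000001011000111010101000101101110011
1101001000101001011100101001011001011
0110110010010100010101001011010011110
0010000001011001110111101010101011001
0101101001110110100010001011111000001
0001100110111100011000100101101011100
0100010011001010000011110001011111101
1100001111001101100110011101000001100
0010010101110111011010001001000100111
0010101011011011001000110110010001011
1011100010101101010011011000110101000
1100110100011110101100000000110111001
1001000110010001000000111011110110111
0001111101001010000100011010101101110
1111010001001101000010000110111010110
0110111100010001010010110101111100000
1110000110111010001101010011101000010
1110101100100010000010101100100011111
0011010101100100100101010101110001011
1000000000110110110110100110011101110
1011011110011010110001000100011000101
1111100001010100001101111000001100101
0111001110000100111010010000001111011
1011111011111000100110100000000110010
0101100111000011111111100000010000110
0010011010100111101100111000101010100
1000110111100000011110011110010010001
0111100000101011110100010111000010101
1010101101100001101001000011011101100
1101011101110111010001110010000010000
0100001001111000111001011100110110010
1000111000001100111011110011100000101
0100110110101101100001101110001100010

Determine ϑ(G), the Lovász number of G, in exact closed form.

sqrt(37)

Vertex xytl has 18 neighbors: gvun, gyay, wvxc, ssbl, qlgs, hfhf, xtps, opub, hupb, kobb, prkx, yrhp, fahd, rcik, nnoy, xzxm, kqcy, eawv.
deg(agjk) = 18; N(agjk) = {bdhv, gyay, yvcu, ssbl, qlgs, hfhf, opub, fokh, yrhp, oagb, eplt, nxeb, rcik, tkox, shga, nnoy, xzxm, cqxs}.
N(shga) = {bdhv, wvxc, yvcu, hfhf, xtps, vfal, kobb, fokh, prkx, yrhp, auez, agjk, oagb, fahd, eplt, nnoy, kqcy, wryv}, |N(shga)| = 18.
Vertex qlgs has 18 neighbors: bdhv, gyay, yvcu, ssbl, xtps, opub, pxhk, yrhp, agjk, fahd, xytl, foaj, tkox, nnoy, schp, fbso, kqcy, wryv.
deg(v) = 18 for all v (|V|=37); strongly regular (37,18,8,9).
Distinct eigenvalues (to 5 d.p.): [18.0, 2.54138, -3.54138].
−37·(-sqrt(37)/2 - 1/2) / ((18)−(-sqrt(37)/2 - 1/2)) = sqrt(37) = ϑ(G).
ϑ(G) ≈ 6.08276.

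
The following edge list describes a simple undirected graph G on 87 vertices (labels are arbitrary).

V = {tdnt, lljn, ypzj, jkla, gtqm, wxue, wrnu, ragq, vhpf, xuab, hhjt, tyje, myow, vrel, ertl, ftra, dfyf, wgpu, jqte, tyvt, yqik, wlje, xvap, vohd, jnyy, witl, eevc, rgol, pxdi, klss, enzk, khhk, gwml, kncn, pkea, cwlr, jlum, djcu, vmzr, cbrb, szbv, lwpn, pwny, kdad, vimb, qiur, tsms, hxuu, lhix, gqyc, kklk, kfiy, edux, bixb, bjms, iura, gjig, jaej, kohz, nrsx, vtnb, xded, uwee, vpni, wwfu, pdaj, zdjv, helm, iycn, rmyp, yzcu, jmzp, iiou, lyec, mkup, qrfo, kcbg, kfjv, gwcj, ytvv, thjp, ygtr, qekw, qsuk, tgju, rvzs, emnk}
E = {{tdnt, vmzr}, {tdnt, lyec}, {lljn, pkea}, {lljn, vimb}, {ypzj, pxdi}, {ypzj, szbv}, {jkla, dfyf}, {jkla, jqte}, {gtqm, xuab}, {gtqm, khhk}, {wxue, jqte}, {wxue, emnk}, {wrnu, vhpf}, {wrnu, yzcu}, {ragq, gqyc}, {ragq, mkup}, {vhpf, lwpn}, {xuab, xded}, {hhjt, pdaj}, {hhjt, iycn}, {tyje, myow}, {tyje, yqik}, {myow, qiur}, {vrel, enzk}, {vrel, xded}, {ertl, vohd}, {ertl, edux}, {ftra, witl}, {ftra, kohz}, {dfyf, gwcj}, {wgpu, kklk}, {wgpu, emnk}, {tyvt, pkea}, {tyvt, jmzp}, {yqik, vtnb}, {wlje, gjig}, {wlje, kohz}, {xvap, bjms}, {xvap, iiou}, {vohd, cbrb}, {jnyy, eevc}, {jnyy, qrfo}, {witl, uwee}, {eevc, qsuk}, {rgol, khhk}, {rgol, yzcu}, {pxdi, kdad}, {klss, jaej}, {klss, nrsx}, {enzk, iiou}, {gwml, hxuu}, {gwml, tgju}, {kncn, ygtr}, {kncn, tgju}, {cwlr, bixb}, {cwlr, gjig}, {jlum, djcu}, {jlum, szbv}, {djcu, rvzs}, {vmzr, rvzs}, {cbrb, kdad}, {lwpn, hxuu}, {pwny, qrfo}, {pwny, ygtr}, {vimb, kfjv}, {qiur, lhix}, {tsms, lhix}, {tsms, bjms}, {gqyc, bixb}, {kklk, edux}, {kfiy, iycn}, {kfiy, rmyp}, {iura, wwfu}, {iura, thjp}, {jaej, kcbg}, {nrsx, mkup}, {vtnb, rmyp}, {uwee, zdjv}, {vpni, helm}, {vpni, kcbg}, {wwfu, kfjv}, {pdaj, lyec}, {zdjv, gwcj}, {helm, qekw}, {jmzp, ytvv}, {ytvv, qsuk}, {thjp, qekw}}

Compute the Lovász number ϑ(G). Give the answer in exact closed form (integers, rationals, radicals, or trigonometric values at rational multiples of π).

deg(ygtr) = 2; N(ygtr) = {kncn, pwny}.
deg(bjms) = 2; N(bjms) = {xvap, tsms}.
deg(mkup) = 2; N(mkup) = {ragq, nrsx}.
N(jkla) = {dfyf, jqte}, |N(jkla)| = 2.
deg(v) = 2 for all v (|V|=87); connected 2-regular on 87 ⇒ C_{87}.
spec(A) ≈ [2.0, 1.9948, 1.9792, 1.9532, 1.9171, 1.871, 1.8152, 1.7498, 1.6754, 1.5922, 1.5007, 1.4014, 1.2948, 1.1814, 1.0619, 0.9368, 0.8069, 0.6727, 0.5351, 0.3946, 0.2521, 0.1083, -0.0361, -0.1803, -0.3236, -0.4651, -0.6043, -0.7403, -0.8724, -1.0, -1.1224, -1.2389, -1.349, -1.452, -1.5475, -1.6348, -1.7137, -1.7836, -1.8443, -1.8953, -1.9364, -1.9675, -1.9883, -1.9987] (distinct, 4 d.p.).
With N=87: ϑ(G) = 87·(-(-1)*2*cos(pi/87))/(2−(-2*cos(pi/87))) = 87*cos(pi/87)/(cos(pi/87) + 1).
= 43.4858165… (decimal).
Check 43 ≤ 87*cos(pi/87)/(cos(pi/87) + 1) ≤ 44: both strict.

87*cos(pi/87)/(cos(pi/87) + 1)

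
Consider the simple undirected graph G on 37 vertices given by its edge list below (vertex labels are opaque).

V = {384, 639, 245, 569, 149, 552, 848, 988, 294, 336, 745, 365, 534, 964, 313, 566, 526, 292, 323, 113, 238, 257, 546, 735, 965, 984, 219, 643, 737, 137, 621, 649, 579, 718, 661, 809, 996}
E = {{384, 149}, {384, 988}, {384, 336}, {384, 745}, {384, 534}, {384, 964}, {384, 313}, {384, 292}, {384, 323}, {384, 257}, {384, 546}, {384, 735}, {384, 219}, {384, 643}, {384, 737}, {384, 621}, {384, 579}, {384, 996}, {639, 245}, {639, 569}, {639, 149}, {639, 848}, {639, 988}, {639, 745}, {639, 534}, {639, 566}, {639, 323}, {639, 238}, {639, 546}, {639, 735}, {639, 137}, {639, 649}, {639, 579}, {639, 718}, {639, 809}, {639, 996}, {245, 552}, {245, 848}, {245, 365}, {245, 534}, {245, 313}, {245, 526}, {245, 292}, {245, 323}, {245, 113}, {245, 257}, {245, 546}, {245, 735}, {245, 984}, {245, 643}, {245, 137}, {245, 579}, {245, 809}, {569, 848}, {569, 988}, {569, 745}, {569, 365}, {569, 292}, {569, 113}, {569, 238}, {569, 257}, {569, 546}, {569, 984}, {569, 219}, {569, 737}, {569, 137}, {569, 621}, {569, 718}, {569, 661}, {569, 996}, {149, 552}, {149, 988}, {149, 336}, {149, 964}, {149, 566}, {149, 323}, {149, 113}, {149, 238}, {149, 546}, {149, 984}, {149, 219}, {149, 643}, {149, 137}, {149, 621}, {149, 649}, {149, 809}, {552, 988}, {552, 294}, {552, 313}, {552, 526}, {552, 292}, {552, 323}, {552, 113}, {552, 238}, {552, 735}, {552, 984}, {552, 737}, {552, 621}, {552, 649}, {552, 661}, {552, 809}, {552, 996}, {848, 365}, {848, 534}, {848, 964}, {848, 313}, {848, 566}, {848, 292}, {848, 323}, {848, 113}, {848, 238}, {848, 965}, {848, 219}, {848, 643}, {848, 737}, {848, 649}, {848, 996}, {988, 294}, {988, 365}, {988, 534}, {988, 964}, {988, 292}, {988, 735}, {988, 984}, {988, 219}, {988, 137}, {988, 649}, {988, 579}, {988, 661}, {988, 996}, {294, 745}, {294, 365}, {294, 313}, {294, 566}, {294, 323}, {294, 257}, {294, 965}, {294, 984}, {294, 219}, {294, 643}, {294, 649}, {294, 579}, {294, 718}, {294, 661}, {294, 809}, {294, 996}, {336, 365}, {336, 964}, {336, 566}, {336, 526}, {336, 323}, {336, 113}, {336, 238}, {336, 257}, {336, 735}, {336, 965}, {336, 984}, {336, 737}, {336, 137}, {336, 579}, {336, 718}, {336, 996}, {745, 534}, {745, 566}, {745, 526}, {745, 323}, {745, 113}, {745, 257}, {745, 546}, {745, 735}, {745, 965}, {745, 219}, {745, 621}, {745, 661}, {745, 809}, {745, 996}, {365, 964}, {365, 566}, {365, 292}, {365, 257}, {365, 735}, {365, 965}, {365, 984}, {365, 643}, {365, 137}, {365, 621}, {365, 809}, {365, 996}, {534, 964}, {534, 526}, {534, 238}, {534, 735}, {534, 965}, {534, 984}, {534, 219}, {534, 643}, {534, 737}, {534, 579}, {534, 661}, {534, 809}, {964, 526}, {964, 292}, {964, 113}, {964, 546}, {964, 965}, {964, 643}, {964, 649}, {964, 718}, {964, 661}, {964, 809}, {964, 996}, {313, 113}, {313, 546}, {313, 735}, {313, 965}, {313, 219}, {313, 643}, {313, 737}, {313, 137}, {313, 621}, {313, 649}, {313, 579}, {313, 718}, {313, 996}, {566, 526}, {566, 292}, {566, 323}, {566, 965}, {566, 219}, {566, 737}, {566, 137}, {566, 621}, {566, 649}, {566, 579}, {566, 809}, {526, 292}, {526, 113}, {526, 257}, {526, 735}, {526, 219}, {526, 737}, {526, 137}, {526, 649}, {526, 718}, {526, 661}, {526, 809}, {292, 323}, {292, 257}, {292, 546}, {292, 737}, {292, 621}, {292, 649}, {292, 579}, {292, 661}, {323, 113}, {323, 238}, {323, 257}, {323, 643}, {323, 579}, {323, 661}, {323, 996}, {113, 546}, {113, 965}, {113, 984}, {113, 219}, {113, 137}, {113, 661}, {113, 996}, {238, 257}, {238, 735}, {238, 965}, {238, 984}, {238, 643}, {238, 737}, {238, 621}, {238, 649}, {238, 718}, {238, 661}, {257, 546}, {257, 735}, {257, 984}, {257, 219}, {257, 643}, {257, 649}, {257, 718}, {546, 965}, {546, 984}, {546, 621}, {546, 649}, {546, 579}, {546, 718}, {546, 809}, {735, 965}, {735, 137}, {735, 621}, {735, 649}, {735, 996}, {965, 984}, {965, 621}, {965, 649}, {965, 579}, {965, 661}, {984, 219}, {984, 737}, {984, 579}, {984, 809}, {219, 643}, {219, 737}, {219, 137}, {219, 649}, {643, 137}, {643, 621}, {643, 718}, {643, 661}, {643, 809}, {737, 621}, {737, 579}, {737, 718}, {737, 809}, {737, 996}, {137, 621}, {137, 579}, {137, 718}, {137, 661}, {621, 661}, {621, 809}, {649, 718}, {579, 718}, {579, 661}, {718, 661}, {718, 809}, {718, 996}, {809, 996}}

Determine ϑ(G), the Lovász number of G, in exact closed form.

deg(566) = 18; N(566) = {639, 149, 848, 294, 336, 745, 365, 526, 292, 323, 965, 219, 737, 137, 621, 649, 579, 809}.
deg(552) = 18; N(552) = {245, 149, 988, 294, 313, 526, 292, 323, 113, 238, 735, 984, 737, 621, 649, 661, 809, 996}.
deg(639) = 18; N(639) = {245, 569, 149, 848, 988, 745, 534, 566, 323, 238, 546, 735, 137, 649, 579, 718, 809, 996}.
N(964) = {384, 149, 848, 988, 336, 365, 534, 526, 292, 113, 546, 965, 643, 649, 718, 661, 809, 996}, |N(964)| = 18.
G on 37 vertices is 18-regular; SR(37,18,8,9) — a Paley graph.
spec(A) ≈ [18.0, 2.54138, -3.54138] (distinct, 5 d.p.).
ϑ = −N·λ_min/(λ_max−λ_min) = −37·(-sqrt(37)/2 - 1/2)/(18−(-sqrt(37)/2 - 1/2)) = sqrt(37).
ϑ(G) ≈ 6.08276.

sqrt(37)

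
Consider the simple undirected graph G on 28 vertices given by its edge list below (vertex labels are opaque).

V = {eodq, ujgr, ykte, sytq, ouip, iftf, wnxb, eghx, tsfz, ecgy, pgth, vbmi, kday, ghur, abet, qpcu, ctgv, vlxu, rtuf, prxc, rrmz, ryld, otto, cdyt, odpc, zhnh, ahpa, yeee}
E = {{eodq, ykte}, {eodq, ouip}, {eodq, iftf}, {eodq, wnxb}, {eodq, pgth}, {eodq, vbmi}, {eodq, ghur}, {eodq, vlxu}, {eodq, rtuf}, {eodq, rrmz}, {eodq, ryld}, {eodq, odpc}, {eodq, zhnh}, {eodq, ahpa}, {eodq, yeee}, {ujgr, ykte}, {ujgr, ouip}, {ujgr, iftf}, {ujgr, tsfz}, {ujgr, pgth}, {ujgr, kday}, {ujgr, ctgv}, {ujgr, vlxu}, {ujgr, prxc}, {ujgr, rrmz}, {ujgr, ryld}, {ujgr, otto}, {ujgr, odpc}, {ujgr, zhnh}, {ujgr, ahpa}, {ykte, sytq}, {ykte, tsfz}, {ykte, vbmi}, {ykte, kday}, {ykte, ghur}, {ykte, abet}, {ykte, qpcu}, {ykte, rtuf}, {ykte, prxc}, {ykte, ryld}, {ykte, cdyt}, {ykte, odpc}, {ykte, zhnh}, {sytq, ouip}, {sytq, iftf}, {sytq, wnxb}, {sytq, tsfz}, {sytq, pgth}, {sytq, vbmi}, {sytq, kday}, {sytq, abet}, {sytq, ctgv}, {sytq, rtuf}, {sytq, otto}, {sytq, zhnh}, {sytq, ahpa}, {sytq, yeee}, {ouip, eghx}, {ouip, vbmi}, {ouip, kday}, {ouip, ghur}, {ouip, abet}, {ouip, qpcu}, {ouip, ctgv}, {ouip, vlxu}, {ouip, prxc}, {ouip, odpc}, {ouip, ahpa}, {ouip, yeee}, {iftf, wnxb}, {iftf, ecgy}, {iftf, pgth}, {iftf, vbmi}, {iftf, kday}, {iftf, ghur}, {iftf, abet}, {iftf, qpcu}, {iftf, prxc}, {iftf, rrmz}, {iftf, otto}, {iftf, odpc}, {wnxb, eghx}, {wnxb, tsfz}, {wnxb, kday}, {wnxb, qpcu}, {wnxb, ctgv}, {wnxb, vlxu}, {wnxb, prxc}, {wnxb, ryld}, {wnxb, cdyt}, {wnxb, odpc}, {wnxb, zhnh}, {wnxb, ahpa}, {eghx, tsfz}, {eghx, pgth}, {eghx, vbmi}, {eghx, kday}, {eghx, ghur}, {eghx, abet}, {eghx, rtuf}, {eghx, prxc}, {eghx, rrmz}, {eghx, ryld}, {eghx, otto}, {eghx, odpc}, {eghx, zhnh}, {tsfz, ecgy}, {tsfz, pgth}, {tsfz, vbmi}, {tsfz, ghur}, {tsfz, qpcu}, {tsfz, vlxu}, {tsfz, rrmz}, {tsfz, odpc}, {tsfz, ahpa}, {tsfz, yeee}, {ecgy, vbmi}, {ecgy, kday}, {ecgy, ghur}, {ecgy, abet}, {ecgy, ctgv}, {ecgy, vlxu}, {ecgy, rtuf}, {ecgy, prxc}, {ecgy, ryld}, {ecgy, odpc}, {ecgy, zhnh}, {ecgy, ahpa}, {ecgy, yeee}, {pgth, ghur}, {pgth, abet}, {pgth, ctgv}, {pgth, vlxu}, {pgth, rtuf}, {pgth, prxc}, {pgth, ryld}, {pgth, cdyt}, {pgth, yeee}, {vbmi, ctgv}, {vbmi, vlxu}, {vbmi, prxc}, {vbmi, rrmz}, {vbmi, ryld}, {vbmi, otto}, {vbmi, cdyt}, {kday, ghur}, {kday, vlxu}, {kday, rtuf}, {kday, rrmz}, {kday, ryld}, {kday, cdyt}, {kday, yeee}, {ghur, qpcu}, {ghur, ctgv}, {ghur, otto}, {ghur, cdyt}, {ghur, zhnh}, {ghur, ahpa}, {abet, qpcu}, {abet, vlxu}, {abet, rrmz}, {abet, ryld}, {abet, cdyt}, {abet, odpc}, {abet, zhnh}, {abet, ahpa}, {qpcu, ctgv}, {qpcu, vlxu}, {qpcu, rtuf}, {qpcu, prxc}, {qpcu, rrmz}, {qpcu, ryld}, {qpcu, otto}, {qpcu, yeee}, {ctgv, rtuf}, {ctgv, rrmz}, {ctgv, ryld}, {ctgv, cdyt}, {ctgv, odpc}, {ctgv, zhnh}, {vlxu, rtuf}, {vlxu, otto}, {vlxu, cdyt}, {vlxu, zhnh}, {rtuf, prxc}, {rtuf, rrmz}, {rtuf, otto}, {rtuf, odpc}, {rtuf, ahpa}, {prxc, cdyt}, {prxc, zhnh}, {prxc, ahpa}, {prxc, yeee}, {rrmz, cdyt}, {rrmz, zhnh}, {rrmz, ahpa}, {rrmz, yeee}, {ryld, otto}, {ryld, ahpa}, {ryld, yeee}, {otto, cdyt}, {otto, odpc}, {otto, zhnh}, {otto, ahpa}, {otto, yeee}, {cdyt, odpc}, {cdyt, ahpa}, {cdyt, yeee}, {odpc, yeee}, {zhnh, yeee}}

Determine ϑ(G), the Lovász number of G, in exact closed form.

deg(cdyt) = 15; N(cdyt) = {ykte, wnxb, pgth, vbmi, kday, ghur, abet, ctgv, vlxu, prxc, rrmz, otto, odpc, ahpa, yeee}.
N(rtuf) = {eodq, ykte, sytq, eghx, ecgy, pgth, kday, qpcu, ctgv, vlxu, prxc, rrmz, otto, odpc, ahpa}, |N(rtuf)| = 15.
deg(ahpa) = 15; N(ahpa) = {eodq, ujgr, sytq, ouip, wnxb, tsfz, ecgy, ghur, abet, rtuf, prxc, rrmz, ryld, otto, cdyt}.
N(odpc) = {eodq, ujgr, ykte, ouip, iftf, wnxb, eghx, tsfz, ecgy, abet, ctgv, rtuf, otto, cdyt, yeee}, |N(odpc)| = 15.
deg(v) = 15 for all v (|V|=28); Kneser-type, 2-subsets of [8].
A has 3 distinct eigenvalues ≈ [15.0, 1.0, -5.0].
−28·(-5) / ((15)−(-5)) = 7 = ϑ(G).
Numerically 7.000000.

7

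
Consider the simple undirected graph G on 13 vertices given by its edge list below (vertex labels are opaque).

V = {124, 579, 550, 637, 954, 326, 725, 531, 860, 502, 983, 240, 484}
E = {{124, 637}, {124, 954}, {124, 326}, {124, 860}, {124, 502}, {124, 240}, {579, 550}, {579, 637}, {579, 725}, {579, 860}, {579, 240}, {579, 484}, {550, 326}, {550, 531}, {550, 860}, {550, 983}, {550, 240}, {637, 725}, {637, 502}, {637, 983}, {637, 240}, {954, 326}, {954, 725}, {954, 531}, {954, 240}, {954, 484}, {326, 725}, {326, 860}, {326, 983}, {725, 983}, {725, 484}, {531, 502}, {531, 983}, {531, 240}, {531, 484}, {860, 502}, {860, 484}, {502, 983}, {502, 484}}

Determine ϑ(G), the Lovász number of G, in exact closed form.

deg(954) = 6; N(954) = {124, 326, 725, 531, 240, 484}.
N(502) = {124, 637, 531, 860, 983, 484}, |N(502)| = 6.
deg(531) = 6; N(531) = {550, 954, 502, 983, 240, 484}.
Vertex 579 has 6 neighbors: 550, 637, 725, 860, 240, 484.
Regular of degree 6 on 13 vertices: Paley(13): SR with (k,λ,μ)=(6,2,3).
A has 3 distinct eigenvalues ≈ [6.0, 1.3028, -2.3028].
Lovász (edge-transitive): ϑ = −13·(-sqrt(13)/2 - 1/2)/((6)−(-sqrt(13)/2 - 1/2)) = sqrt(13).
≈ 3.60555 (to 5 d.p.).

sqrt(13)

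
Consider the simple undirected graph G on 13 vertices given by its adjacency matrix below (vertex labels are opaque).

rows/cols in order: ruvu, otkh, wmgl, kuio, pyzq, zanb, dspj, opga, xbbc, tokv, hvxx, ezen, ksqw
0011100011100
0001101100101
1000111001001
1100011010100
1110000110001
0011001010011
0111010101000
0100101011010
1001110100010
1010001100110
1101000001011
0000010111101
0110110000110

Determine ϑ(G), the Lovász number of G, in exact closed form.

sqrt(13)

Vertex hvxx has 6 neighbors: ruvu, otkh, kuio, tokv, ezen, ksqw.
deg(wmgl) = 6; N(wmgl) = {ruvu, pyzq, zanb, dspj, tokv, ksqw}.
deg(tokv) = 6; N(tokv) = {ruvu, wmgl, dspj, opga, hvxx, ezen}.
Vertex kuio has 6 neighbors: ruvu, otkh, zanb, dspj, xbbc, hvxx.
Every vertex has degree 6 (N=13); Paley(13): SR with (k,λ,μ)=(6,2,3).
The 3 distinct eigenvalues: [6.0, 1.303, -2.303].
ϑ = −N·λ_min/(λ_max−λ_min) = −13·(-sqrt(13)/2 - 1/2)/(6−(-sqrt(13)/2 - 1/2)) = sqrt(13).
≈ 3.60555 (to 5 d.p.).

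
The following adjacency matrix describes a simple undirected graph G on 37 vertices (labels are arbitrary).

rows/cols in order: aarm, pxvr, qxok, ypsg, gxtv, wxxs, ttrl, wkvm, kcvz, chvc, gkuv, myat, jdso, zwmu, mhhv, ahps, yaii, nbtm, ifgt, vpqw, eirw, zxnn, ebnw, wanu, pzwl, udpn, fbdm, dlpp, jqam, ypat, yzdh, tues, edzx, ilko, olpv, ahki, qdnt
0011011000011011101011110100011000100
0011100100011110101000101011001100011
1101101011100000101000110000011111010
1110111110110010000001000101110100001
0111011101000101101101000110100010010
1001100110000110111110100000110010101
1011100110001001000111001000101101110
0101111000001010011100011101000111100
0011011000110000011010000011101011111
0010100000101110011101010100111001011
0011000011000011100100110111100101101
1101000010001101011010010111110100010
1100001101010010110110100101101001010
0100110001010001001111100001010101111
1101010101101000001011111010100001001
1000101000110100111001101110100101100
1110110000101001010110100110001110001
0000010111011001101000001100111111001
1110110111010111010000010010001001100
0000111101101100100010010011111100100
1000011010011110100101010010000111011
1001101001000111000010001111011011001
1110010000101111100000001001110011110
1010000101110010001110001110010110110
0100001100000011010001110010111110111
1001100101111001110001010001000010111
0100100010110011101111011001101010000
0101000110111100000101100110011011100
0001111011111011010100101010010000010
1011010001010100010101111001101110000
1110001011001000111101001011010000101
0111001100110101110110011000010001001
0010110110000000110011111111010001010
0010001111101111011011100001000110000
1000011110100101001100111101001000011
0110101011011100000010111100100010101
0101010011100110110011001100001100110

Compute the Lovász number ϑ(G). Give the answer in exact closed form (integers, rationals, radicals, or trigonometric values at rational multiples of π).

N(aarm) = {qxok, ypsg, wxxs, ttrl, myat, jdso, mhhv, ahps, yaii, ifgt, eirw, zxnn, ebnw, wanu, udpn, ypat, yzdh, olpv}, |N(aarm)| = 18.
Vertex edzx has 18 neighbors: qxok, gxtv, wxxs, wkvm, kcvz, yaii, nbtm, eirw, zxnn, ebnw, wanu, pzwl, udpn, fbdm, dlpp, ypat, ilko, ahki.
N(kcvz) = {qxok, ypsg, wxxs, ttrl, gkuv, myat, nbtm, ifgt, eirw, fbdm, dlpp, jqam, yzdh, edzx, ilko, olpv, ahki, qdnt}, |N(kcvz)| = 18.
N(myat) = {aarm, pxvr, ypsg, kcvz, jdso, zwmu, ahps, nbtm, ifgt, eirw, wanu, udpn, fbdm, dlpp, jqam, ypat, tues, ahki}, |N(myat)| = 18.
37-vertex 18-regular graph: SR(37,18,8,9) — a Paley graph.
spec(A) ≈ [18.0, 2.54138, -3.54138] (distinct, 5 d.p.).
Lovász: ϑ = −37(-sqrt(37)/2 - 1/2)/(18+-(-sqrt(37)/2 - 1/2)) = sqrt(37).
ϑ(G) ≈ 6.0828.

sqrt(37)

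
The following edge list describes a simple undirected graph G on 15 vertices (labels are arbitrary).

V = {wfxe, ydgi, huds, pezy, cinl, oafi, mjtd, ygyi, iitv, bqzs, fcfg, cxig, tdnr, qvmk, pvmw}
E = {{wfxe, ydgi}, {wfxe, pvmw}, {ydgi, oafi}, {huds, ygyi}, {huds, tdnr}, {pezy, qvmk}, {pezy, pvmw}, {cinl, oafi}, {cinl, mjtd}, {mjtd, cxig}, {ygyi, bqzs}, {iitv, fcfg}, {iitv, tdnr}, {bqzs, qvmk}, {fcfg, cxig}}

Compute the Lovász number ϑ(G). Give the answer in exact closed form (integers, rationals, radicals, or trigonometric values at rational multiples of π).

N(tdnr) = {huds, iitv}, |N(tdnr)| = 2.
Vertex ygyi has 2 neighbors: huds, bqzs.
Vertex mjtd has 2 neighbors: cinl, cxig.
N(cinl) = {oafi, mjtd}, |N(cinl)| = 2.
G on 15 vertices is 2-regular; a single 15-cycle (edge-transitive).
The 8 distinct eigenvalues: [2.0, 1.827091, 1.338261, 0.618034, -0.209057, -1.0, -1.618034, -1.956295].
Lovász: ϑ = −15(-2*cos(pi/15))/(2+-(-1)*2*cos(pi/15)) = 15*cos(pi/15)/(cos(pi/15) + 1).
Numerically 7.417148248.
7 ≤ 15*cos(pi/15)/(cos(pi/15) + 1) ≤ 8: both strict.

15*cos(pi/15)/(cos(pi/15) + 1)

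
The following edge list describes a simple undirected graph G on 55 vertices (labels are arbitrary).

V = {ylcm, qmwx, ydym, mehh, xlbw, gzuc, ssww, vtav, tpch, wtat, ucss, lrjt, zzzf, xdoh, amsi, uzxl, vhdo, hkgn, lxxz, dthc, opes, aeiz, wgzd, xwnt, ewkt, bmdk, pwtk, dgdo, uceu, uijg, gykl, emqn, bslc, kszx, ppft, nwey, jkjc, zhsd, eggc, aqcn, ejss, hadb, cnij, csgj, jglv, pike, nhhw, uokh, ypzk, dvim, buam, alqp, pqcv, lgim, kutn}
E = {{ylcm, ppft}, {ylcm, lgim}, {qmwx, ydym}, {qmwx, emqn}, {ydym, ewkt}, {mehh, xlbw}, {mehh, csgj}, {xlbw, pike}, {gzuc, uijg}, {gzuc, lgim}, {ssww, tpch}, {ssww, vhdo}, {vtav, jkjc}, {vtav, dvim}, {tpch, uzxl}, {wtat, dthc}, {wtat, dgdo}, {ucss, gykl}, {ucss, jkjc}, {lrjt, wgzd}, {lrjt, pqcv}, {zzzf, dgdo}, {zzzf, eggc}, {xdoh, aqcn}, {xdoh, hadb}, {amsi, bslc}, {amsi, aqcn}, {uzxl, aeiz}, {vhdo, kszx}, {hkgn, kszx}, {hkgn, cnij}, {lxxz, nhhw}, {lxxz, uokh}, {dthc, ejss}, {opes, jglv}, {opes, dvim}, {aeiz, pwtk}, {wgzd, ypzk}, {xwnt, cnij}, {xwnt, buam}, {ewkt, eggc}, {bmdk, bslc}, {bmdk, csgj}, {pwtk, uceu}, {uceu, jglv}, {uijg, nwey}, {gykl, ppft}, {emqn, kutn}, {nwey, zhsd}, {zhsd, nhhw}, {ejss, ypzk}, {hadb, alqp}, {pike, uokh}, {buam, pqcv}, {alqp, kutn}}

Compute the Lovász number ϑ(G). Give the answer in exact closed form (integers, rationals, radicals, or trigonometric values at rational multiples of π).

deg(mehh) = 2; N(mehh) = {xlbw, csgj}.
deg(kszx) = 2; N(kszx) = {vhdo, hkgn}.
N(zhsd) = {nwey, nhhw}, |N(zhsd)| = 2.
Vertex ewkt has 2 neighbors: ydym, eggc.
deg(v) = 2 for all v (|V|=55); this is C_{55}, the 55-cycle.
Distinct eigenvalues (to 3 d.p.): [2.0, 1.987, 1.948, 1.884, 1.795, 1.683, 1.548, 1.394, 1.221, 1.033, 0.831, 0.618, 0.397, 0.171, -0.057, -0.285, -0.508, -0.726, -0.933, -1.129, -1.31, -1.473, -1.618, -1.741, -1.842, -1.919, -1.971, -1.997].
With N=55: ϑ(G) = 55·(-(-1)*2*cos(pi/55))/(2−(-2*cos(pi/55))) = 55*cos(pi/55)/(cos(pi/55) + 1).
ϑ(G) ≈ 27.47756.
Lovász sandwich 27 ≤ 55*cos(pi/55)/(cos(pi/55) + 1) ≤ 28: both strict.

55*cos(pi/55)/(cos(pi/55) + 1)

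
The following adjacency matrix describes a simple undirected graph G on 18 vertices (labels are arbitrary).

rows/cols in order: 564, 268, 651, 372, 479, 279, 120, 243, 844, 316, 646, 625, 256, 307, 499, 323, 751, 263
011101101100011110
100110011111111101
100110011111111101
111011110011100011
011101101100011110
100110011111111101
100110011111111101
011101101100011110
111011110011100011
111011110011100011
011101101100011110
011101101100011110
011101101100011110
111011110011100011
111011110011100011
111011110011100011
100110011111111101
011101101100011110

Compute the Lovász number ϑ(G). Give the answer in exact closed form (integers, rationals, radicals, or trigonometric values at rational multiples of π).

7

deg(263) = 11; N(263) = {268, 651, 372, 279, 120, 844, 316, 307, 499, 323, 751}.
Vertex 564 has 11 neighbors: 268, 651, 372, 279, 120, 844, 316, 307, 499, 323, 751.
Vertex 323 has 12 neighbors: 564, 268, 651, 479, 279, 120, 243, 646, 625, 256, 751, 263.
deg(256) = 11; N(256) = {268, 651, 372, 279, 120, 844, 316, 307, 499, 323, 751}.
Complete multipartite on [7, 6, 5]: sandwich collapses at ϑ=7.
≈ 7.000000 (to 6 d.p.).
7 ≤ 7 ≤ 7: collapsed.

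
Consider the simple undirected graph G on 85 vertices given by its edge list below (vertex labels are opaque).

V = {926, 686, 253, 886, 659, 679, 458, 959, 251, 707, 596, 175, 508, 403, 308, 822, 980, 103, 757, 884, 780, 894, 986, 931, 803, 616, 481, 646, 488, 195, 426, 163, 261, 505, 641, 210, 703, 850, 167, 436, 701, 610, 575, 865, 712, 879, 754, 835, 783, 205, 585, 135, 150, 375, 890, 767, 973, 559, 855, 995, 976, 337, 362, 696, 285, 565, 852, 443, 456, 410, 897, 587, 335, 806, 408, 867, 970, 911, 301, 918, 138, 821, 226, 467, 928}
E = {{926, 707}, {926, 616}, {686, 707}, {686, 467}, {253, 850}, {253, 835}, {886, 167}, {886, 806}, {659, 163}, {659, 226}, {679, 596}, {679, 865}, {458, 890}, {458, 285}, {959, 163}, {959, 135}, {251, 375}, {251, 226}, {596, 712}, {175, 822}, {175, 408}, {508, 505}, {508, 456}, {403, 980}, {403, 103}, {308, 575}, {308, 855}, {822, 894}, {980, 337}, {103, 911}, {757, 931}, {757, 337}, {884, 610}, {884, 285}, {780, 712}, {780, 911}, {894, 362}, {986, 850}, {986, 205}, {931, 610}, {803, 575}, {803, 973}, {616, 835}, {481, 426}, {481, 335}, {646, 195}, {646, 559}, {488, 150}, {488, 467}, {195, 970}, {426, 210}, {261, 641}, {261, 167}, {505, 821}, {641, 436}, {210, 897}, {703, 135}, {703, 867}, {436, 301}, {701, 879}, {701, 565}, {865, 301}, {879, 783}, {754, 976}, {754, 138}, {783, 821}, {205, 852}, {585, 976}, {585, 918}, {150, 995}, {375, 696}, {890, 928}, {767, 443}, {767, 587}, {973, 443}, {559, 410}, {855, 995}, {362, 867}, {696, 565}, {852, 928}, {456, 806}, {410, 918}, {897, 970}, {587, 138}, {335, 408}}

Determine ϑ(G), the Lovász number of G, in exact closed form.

N(855) = {308, 995}, |N(855)| = 2.
deg(150) = 2; N(150) = {488, 995}.
deg(458) = 2; N(458) = {890, 285}.
N(175) = {822, 408}, |N(175)| = 2.
Regular of degree 2 on 85 vertices: connected 2-regular on 85 ⇒ C_{85}.
The 43 distinct eigenvalues: [2.0, 1.99454, 1.97818, 1.95102, 1.91321, 1.86494, 1.80649, 1.73818, 1.66037, 1.57349, 1.47802, 1.37447, 1.26342, 1.14547, 1.02126, 0.89148, 0.75682, 0.61803, 0.47587, 0.33111, 0.18454, 0.03696, -0.11082, -0.258, -0.40376, -0.54733, -0.6879, -0.82471, -0.95702, -1.08411, -1.20527, -1.31985, -1.42722, -1.5268, -1.61803, -1.70043, -1.77355, -1.83697, -1.89037, -1.93344, -1.96595, -1.98772, -1.99863].
λ_max=2, λ_min=-2*cos(pi/85); ϑ = −85·λ_min/(λ_max−λ_min) = 85*cos(pi/85)/(cos(pi/85) + 1).
≈ 42.4854826 (to 7 d.p.).
Check 42 ≤ 85*cos(pi/85)/(cos(pi/85) + 1) ≤ 43: both strict.

85*cos(pi/85)/(cos(pi/85) + 1)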